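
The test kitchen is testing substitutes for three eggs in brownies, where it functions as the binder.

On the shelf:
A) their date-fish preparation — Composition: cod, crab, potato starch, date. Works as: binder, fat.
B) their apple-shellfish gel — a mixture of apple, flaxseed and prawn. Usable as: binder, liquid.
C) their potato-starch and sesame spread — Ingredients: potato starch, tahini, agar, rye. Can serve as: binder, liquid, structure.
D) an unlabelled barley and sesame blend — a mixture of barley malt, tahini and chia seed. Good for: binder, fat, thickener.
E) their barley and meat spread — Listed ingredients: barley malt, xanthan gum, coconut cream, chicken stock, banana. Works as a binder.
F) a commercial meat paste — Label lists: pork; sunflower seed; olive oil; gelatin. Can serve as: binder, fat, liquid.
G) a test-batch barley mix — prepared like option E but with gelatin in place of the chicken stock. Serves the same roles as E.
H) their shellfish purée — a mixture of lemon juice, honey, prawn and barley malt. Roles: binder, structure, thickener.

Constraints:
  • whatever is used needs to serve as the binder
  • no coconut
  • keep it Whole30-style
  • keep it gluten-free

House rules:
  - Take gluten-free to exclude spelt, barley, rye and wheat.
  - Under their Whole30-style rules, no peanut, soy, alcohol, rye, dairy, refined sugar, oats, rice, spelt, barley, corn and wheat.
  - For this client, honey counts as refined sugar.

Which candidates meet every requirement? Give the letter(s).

A: cod and crab etc. — none of it excluded — keep
B: only prawn, apple, and flaxseed; none excluded — valid
C: has rye, so not gluten-free; has rye, so not Whole30-style — out
D: has barley malt, so not gluten-free; has barley malt, so not Whole30-style — reject
E: has barley malt, so not gluten-free; has barley malt, so not Whole30-style (and 1 more) — reject
F: gelatin and pork etc. — none of it excluded — OK
G: has barley malt, so not gluten-free; has barley malt, so not Whole30-style (and 1 more) — no
H: has barley malt, so not gluten-free; has barley malt, so not Whole30-style — no

A, B, F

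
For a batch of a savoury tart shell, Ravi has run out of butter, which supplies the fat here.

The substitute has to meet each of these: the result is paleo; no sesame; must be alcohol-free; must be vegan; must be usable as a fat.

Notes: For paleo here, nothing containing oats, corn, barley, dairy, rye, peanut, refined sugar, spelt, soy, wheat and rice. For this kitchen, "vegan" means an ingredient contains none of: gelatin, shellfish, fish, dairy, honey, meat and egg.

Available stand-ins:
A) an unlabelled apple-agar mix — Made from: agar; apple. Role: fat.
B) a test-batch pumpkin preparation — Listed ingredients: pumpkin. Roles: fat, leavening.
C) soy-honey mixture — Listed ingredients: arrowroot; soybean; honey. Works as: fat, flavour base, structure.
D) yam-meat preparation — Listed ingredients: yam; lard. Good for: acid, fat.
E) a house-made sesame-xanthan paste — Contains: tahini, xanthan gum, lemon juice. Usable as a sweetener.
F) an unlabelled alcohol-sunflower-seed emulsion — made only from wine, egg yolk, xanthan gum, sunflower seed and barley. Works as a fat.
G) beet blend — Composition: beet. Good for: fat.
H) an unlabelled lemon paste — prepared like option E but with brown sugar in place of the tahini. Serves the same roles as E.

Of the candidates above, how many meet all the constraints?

3

A: nothing on the exclusion list — keep
B: works as a fat, vegan, paleo — keep
C: has soybean, so not paleo; has honey, so not vegan — no
D: has lard, so not vegan — no
E: not usable as a fat; has tahini, so not sesame-free — no
F: has barley, so not paleo; has egg yolk, so not vegan (and 1 more) — no
G: all constraints satisfied — keep
H: not usable as a fat; has brown sugar, so not paleo — no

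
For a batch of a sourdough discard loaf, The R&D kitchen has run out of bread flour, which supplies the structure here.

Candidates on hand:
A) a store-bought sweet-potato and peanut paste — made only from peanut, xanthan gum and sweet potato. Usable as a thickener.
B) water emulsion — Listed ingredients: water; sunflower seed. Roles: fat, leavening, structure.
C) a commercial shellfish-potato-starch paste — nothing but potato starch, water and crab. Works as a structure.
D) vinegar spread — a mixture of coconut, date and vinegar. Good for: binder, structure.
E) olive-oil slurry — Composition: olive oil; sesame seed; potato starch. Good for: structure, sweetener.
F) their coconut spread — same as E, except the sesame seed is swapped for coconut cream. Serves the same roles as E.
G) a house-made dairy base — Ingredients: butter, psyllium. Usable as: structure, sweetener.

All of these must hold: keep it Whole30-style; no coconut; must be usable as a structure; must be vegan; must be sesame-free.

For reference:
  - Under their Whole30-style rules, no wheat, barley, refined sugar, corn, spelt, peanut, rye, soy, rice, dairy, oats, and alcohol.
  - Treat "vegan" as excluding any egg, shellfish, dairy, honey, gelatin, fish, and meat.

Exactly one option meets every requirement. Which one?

B

A: not usable as a structure; has peanut, so not Whole30-style — reject
B: all constraints satisfied — OK
C: has crab, so not vegan — out
D: has coconut, so not coconut-free — out
E: has sesame seed, so not sesame-free — no
F: has coconut cream, so not coconut-free — reject
G: has butter, so not Whole30-style; has butter, so not vegan — reject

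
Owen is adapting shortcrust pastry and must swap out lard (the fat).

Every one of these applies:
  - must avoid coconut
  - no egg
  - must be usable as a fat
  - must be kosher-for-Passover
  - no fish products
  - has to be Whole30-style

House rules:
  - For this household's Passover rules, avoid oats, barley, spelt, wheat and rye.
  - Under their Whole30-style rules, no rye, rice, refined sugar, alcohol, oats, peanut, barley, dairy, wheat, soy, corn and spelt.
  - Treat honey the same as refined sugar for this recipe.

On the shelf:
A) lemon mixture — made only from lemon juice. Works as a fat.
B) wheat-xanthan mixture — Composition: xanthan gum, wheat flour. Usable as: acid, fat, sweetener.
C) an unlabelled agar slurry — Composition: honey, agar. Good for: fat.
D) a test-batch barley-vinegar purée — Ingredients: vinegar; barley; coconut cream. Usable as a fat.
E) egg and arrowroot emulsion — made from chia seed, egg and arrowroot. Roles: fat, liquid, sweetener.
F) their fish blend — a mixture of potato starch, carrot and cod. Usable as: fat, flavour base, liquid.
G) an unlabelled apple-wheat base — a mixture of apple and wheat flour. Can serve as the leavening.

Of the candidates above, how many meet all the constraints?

1

A: only lemon juice; none excluded — OK
B: has wheat flour, so not kosher-for-Passover; has wheat flour, so not Whole30-style — out
C: has honey, so not Whole30-style — reject
D: has barley, so not kosher-for-Passover; has barley, so not Whole30-style (and 1 more) — reject
E: has egg, so not egg-free — no
F: has cod, so not fish-free — no
G: not usable as a fat; has wheat flour, so not kosher-for-Passover (and 1 more) — out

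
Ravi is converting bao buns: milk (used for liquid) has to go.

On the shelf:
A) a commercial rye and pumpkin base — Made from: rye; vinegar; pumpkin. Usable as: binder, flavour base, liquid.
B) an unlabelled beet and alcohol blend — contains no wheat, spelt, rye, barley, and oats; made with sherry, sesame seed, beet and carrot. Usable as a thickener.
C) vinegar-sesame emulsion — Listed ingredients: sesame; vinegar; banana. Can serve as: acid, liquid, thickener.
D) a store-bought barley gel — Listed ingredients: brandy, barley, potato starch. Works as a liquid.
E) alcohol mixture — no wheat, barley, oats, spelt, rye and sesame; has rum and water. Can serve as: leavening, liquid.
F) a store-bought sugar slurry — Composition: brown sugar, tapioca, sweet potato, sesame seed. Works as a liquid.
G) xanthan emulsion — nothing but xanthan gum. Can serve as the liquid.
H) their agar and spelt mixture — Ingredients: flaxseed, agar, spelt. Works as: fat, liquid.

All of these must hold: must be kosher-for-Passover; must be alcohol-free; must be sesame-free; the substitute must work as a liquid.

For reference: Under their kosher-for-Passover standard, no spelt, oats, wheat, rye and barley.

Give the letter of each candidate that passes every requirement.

A: has rye, so not kosher-for-Passover — out
B: not usable as a liquid; has sherry, so not alcohol-free (and 1 more) — reject
C: has sesame, so not sesame-free — no
D: has barley, so not kosher-for-Passover; has brandy, so not alcohol-free — out
E: has rum, so not alcohol-free — reject
F: has sesame seed, so not sesame-free — reject
G: only xanthan gum; none excluded — keep
H: has spelt, so not kosher-for-Passover — no

G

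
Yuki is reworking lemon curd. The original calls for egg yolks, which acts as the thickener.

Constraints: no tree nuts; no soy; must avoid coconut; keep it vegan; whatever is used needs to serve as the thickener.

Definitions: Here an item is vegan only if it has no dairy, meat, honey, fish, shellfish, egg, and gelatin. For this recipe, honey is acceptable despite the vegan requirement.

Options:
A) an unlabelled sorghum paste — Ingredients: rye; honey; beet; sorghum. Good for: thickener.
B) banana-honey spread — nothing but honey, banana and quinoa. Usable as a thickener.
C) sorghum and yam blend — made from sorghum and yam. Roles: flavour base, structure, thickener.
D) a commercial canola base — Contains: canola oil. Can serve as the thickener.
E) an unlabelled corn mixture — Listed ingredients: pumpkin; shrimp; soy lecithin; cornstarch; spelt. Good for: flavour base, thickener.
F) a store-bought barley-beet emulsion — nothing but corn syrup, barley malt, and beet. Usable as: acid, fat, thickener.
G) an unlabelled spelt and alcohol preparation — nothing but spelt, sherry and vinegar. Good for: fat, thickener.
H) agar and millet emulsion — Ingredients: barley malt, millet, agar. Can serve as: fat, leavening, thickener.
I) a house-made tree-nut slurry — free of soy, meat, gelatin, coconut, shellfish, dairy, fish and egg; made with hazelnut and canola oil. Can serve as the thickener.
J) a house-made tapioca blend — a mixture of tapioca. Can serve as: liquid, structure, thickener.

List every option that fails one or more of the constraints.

E, I

A: honey is permitted under the vegan carve-out; nothing else excluded — valid
B: honey is permitted under the vegan carve-out; nothing else excluded — valid
C: nothing on the exclusion list — keep
D: works as a thickener, no tree nuts, no coconut — OK
E: has shrimp, so not vegan; has soy lecithin, so not soy-free — reject
F: no tree nuts, no coconut — OK
G: no coconut, vegan — OK
H: nothing on the exclusion list — keep
I: has hazelnut, so not tree-nut-free — out
J: all constraints satisfied — valid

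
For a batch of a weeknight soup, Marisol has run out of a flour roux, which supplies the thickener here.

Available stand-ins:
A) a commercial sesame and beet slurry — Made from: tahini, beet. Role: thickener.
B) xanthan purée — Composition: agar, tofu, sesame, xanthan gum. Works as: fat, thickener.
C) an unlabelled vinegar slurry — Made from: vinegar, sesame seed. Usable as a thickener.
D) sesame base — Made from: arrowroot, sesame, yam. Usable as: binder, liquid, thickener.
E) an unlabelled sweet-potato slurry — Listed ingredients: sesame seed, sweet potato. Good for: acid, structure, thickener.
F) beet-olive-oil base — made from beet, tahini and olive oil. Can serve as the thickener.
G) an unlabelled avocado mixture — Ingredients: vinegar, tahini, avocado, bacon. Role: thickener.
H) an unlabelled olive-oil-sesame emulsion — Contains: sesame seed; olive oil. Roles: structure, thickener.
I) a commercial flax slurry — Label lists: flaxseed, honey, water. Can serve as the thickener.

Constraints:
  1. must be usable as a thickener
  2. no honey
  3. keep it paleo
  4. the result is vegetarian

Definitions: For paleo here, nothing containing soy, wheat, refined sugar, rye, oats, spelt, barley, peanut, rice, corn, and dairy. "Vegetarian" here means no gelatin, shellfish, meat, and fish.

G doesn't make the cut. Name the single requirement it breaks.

usable as a thickener: satisfied
paleo: satisfied
vegetarian: has bacon — fails
honey-free: satisfied

vegetarian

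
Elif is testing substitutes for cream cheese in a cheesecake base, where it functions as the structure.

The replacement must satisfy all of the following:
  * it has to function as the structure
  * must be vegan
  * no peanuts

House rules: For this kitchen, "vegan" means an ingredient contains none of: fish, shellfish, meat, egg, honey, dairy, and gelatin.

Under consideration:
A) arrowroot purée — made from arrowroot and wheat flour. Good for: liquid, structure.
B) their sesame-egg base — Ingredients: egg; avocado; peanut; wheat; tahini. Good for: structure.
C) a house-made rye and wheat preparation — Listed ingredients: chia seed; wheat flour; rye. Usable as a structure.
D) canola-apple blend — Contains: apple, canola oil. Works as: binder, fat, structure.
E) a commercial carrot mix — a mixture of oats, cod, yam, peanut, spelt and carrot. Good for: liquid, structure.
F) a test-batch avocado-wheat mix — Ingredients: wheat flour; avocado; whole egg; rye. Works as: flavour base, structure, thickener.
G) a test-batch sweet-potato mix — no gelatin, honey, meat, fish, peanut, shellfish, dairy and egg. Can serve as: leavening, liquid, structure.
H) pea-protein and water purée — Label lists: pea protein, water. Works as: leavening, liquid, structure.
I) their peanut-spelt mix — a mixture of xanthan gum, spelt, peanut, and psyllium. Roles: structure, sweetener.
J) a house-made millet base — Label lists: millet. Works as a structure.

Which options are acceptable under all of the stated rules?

A, C, D, G, H, J

A: works as a structure, no peanut, vegan — OK
B: has egg, so not vegan; has peanut, so not peanut-free — out
C: every rule checks out — valid
D: only canola oil and apple; none excluded — OK
E: has cod, so not vegan; has peanut, so not peanut-free — no
F: has whole egg, so not vegan — reject
G: vegan, no peanut — keep
H: only pea protein and water; none excluded — OK
I: has peanut, so not peanut-free — reject
J: works as a structure, no peanut, vegan — keep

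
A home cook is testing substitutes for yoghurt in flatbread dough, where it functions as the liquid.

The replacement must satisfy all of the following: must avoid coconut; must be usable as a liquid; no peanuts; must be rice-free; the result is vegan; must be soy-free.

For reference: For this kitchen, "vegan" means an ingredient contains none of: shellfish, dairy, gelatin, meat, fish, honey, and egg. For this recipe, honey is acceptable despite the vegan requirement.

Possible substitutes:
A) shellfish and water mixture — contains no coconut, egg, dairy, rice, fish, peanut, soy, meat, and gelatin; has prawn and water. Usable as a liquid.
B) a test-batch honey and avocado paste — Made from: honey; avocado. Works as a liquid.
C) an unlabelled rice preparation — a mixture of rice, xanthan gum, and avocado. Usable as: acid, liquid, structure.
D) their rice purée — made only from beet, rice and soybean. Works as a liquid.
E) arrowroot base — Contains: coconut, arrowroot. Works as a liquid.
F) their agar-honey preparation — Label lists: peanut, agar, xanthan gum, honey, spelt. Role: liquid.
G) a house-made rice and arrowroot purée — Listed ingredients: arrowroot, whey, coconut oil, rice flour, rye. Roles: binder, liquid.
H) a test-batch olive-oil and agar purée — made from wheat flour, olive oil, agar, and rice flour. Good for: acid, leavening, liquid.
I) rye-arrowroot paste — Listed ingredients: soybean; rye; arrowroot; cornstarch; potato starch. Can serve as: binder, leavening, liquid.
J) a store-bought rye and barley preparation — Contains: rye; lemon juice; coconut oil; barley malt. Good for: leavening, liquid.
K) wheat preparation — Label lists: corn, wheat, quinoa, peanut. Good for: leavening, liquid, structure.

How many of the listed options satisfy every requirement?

1

A: has prawn, so not vegan — out
B: honey is permitted under the vegan carve-out; nothing else excluded — OK
C: has rice, so not rice-free — no
D: has rice, so not rice-free; has soybean, so not soy-free — no
E: has coconut, so not coconut-free — reject
F: has peanut, so not peanut-free — reject
G: has whey, so not vegan; has rice flour, so not rice-free (and 1 more) — reject
H: has rice flour, so not rice-free — reject
I: has soybean, so not soy-free — no
J: has coconut oil, so not coconut-free — out
K: has peanut, so not peanut-free — no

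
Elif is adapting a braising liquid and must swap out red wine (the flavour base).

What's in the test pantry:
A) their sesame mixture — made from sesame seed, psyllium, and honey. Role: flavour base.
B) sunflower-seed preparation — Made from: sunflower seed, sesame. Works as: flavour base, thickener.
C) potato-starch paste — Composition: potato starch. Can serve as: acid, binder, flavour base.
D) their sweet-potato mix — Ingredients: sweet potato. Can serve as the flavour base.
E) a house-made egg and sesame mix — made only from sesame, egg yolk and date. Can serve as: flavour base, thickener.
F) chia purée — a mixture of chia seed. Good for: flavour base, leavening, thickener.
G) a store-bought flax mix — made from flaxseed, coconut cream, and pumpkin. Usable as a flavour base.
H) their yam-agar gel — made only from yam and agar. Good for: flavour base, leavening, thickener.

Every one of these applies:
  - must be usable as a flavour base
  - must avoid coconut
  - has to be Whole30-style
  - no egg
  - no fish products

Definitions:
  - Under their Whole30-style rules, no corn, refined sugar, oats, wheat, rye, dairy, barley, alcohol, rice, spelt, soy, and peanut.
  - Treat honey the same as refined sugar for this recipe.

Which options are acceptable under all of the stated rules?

A: has honey, so not Whole30-style — out
B: only sesame and sunflower seed; none excluded — OK
C: every rule checks out — valid
D: all constraints satisfied — OK
E: has egg yolk, so not egg-free — no
F: works as a flavour base, no egg, no coconut — valid
G: has coconut cream, so not coconut-free — out
H: only yam and agar; none excluded — keep

B, C, D, F, H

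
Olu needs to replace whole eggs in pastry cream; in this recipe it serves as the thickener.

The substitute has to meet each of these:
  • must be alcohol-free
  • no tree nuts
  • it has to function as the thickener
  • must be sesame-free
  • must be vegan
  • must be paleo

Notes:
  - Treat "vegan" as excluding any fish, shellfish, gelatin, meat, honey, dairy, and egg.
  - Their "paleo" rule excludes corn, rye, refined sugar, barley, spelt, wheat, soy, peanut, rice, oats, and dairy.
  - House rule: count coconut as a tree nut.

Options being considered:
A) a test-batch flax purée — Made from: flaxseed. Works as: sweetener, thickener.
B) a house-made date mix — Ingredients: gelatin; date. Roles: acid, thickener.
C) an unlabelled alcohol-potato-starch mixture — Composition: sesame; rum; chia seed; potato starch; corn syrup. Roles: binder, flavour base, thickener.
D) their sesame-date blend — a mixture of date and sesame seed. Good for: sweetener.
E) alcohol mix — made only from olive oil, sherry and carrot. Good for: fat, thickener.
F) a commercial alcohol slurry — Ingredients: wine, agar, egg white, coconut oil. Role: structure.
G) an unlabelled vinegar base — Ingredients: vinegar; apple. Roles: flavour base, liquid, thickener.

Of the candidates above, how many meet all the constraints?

2

A: paleo, tree-nut-free — valid
B: has gelatin, so not vegan — no
C: has corn syrup, so not paleo; has sesame, so not sesame-free (and 1 more) — out
D: not usable as a thickener; has sesame seed, so not sesame-free — out
E: has sherry, so not alcohol-free — no
F: not usable as a thickener; has egg white, so not vegan (and 2 more) — out
G: only vinegar and apple; none excluded — OK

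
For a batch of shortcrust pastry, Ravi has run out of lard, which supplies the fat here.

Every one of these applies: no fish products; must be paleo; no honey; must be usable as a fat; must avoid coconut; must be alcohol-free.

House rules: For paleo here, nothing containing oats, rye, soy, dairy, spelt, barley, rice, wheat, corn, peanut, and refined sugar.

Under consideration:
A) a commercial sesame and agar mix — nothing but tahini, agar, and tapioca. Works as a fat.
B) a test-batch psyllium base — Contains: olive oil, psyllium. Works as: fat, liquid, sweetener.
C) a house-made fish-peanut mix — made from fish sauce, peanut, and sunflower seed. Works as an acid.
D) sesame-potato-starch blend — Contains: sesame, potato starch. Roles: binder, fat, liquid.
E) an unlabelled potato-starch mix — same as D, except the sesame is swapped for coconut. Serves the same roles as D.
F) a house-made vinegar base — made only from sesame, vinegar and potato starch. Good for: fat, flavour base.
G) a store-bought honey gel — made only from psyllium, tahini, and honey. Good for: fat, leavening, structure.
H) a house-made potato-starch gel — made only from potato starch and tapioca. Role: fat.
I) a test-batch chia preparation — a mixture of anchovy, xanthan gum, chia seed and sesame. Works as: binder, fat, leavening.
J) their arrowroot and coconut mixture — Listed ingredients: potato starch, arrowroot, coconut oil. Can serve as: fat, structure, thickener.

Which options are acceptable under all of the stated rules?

A: works as a fat, no coconut, no fish — valid
B: no coconut, no alcohol — OK
C: not usable as a fat; has peanut, so not paleo (and 1 more) — out
D: nothing on the exclusion list — keep
E: has coconut, so not coconut-free — out
F: every rule checks out — keep
G: has honey, so not honey-free — reject
H: all constraints satisfied — OK
I: has anchovy, so not fish-free — reject
J: has coconut oil, so not coconut-free — out

A, B, D, F, H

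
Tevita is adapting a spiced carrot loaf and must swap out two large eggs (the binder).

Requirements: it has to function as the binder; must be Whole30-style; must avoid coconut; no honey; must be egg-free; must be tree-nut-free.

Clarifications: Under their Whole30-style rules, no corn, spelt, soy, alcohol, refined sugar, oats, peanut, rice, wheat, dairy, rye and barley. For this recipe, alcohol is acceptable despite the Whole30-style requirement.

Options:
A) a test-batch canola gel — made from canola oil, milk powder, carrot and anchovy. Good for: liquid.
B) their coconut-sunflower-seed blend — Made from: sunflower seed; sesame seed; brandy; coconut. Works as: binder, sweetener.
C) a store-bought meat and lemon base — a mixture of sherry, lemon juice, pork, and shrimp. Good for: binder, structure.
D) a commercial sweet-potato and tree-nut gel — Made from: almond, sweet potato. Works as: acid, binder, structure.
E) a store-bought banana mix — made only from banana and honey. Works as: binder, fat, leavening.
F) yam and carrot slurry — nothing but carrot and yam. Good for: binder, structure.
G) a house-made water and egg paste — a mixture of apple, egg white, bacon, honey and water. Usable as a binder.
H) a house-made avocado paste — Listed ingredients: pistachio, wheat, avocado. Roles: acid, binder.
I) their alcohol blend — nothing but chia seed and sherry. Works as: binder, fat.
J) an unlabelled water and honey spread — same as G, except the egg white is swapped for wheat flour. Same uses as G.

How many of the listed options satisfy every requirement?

A: not usable as a binder; has milk powder, so not Whole30-style — reject
B: has coconut, so not coconut-free — out
C: alcohol is permitted under the Whole30-style carve-out; nothing else excluded — valid
D: has almond, so not tree-nut-free — no
E: has honey, so not honey-free — no
F: nothing on the exclusion list — OK
G: has honey, so not honey-free; has egg white, so not egg-free — out
H: has wheat, so not Whole30-style; has pistachio, so not tree-nut-free — no
I: alcohol is permitted under the Whole30-style carve-out; nothing else excluded — valid
J: has wheat flour, so not Whole30-style; has honey, so not honey-free — reject

3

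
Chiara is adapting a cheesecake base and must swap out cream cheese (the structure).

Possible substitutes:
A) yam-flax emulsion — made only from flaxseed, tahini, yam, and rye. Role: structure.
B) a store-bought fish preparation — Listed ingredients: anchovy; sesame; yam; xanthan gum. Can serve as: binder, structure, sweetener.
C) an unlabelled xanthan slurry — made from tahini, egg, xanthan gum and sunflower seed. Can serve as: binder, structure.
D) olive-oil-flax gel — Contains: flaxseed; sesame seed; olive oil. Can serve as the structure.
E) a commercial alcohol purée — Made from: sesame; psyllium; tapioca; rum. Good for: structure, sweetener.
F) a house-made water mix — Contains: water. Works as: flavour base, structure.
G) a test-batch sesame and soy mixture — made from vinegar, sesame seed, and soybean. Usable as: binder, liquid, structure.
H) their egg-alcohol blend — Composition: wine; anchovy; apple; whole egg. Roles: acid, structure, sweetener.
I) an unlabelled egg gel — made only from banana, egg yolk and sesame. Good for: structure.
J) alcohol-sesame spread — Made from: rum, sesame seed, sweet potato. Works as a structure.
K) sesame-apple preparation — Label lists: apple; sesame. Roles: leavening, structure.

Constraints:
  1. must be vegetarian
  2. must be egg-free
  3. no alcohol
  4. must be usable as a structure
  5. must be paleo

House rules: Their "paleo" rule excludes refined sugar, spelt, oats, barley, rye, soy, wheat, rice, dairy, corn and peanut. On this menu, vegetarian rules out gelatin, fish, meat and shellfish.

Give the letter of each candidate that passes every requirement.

D, F, K

A: has rye, so not paleo — out
B: has anchovy, so not vegetarian — out
C: has egg, so not egg-free — no
D: only sesame seed, flaxseed, and olive oil; none excluded — valid
E: has rum, so not alcohol-free — out
F: works as a structure, no egg, vegetarian — valid
G: has soybean, so not paleo — out
H: has anchovy, so not vegetarian; has whole egg, so not egg-free (and 1 more) — no
I: has egg yolk, so not egg-free — out
J: has rum, so not alcohol-free — reject
K: only sesame and apple; none excluded — keep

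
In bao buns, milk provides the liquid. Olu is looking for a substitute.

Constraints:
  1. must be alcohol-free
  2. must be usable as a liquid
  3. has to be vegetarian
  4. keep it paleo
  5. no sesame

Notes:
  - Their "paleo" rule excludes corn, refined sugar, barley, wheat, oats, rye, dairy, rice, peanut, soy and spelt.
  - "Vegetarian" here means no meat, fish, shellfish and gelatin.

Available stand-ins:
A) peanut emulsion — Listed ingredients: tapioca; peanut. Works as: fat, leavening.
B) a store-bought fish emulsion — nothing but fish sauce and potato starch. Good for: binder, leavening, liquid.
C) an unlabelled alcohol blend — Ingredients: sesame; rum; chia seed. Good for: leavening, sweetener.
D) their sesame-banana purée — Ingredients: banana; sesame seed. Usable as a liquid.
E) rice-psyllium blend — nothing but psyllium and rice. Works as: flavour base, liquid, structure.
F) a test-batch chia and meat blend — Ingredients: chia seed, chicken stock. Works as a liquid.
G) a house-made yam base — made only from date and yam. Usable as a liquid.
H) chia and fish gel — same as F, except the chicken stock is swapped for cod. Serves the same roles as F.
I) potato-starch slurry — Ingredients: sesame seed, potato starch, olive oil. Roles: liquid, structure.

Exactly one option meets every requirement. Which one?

A: not usable as a liquid; has peanut, so not paleo — out
B: has fish sauce, so not vegetarian — no
C: not usable as a liquid; has rum, so not alcohol-free (and 1 more) — reject
D: has sesame seed, so not sesame-free — reject
E: has rice, so not paleo — out
F: has chicken stock, so not vegetarian — no
G: only yam and date; none excluded — valid
H: has cod, so not vegetarian — reject
I: has sesame seed, so not sesame-free — out

G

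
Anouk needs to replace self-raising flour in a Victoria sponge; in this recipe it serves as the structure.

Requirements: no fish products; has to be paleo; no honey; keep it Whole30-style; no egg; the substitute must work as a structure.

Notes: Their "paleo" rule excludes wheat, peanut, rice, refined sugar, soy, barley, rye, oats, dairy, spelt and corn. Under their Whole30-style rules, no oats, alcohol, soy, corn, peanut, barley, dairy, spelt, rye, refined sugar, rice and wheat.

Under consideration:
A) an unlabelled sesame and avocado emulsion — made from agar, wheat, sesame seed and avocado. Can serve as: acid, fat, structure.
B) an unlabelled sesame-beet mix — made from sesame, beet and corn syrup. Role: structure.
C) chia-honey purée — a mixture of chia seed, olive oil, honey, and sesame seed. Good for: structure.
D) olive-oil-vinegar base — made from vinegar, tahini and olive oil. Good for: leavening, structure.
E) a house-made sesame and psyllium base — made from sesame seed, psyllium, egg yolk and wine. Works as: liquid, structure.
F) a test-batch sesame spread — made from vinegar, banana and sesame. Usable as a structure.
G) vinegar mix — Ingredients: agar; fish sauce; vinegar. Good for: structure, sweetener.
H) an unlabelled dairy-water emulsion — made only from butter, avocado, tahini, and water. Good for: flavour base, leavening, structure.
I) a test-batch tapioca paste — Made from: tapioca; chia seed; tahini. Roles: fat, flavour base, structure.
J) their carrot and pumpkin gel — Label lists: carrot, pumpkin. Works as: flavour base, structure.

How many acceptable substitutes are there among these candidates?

4

A: has wheat, so not paleo; has wheat, so not Whole30-style — out
B: has corn syrup, so not paleo; has corn syrup, so not Whole30-style — reject
C: has honey, so not honey-free — out
D: only tahini, vinegar, and olive oil; none excluded — valid
E: has wine, so not Whole30-style; has egg yolk, so not egg-free — no
F: nothing on the exclusion list — OK
G: has fish sauce, so not fish-free — no
H: has butter, so not paleo; has butter, so not Whole30-style — no
I: works as a structure, paleo, no honey — OK
J: every rule checks out — valid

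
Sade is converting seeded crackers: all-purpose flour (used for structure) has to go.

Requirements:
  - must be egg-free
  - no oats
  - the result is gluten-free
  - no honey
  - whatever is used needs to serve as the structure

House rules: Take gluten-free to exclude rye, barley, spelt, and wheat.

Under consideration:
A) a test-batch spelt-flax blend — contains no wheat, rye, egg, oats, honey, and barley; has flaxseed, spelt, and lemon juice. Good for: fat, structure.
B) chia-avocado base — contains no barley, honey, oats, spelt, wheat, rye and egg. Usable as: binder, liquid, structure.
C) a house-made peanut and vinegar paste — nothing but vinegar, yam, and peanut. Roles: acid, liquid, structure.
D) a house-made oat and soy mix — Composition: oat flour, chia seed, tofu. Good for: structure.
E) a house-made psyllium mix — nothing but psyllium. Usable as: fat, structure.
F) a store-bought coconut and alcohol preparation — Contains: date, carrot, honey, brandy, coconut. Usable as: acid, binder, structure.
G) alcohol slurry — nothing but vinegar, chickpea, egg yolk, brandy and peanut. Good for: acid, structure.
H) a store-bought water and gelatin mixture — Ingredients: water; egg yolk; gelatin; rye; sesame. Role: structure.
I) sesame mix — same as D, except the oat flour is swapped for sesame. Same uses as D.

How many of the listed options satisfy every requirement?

4

A: has spelt, so not gluten-free — reject
B: no egg, no oats — valid
C: only peanut, yam, and vinegar; none excluded — valid
D: has oat flour, so not oat-free — no
E: all constraints satisfied — keep
F: has honey, so not honey-free — reject
G: has egg yolk, so not egg-free — no
H: has rye, so not gluten-free; has egg yolk, so not egg-free — out
I: works as a structure, no oats, no honey — OK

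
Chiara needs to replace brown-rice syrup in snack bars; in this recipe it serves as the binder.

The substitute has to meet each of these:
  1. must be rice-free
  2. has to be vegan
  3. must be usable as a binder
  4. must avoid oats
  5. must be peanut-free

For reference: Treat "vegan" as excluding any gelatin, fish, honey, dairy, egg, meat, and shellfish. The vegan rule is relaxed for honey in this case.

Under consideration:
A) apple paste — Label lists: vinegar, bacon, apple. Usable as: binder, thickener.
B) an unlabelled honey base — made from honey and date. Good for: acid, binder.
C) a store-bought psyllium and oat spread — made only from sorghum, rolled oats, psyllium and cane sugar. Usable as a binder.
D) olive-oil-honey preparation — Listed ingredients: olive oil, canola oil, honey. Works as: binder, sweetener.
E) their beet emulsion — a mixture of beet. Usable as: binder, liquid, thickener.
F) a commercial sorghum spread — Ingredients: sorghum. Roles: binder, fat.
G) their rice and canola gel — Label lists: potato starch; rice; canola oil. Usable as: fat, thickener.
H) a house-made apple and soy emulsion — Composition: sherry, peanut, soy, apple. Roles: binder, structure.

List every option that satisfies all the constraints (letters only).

B, D, E, F

A: has bacon, so not vegan — reject
B: honey is permitted under the vegan carve-out; nothing else excluded — valid
C: has rolled oats, so not oat-free — out
D: honey is permitted under the vegan carve-out; nothing else excluded — valid
E: works as a binder, no oats, no rice — valid
F: all constraints satisfied — valid
G: not usable as a binder; has rice, so not rice-free — out
H: has peanut, so not peanut-free — reject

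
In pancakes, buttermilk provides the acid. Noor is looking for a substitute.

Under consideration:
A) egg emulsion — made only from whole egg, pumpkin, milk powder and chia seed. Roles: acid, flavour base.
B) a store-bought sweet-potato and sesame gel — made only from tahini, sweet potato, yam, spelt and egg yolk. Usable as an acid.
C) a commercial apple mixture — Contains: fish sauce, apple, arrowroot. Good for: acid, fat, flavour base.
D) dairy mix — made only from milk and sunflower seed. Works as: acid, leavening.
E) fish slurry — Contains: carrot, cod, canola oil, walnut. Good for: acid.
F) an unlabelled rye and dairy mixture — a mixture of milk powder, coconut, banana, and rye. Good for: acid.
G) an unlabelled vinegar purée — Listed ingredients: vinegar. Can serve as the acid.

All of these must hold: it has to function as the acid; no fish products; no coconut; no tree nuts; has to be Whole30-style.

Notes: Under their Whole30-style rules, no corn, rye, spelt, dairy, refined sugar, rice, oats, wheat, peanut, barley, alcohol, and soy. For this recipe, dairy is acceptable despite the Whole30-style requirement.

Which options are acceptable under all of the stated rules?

A, D, G

A: dairy is permitted under the Whole30-style carve-out; nothing else excluded — OK
B: has spelt, so not Whole30-style — out
C: has fish sauce, so not fish-free — no
D: dairy is permitted under the Whole30-style carve-out; nothing else excluded — keep
E: has cod, so not fish-free; has walnut, so not tree-nut-free — no
F: has rye, so not Whole30-style; has coconut, so not coconut-free — out
G: only vinegar; none excluded — valid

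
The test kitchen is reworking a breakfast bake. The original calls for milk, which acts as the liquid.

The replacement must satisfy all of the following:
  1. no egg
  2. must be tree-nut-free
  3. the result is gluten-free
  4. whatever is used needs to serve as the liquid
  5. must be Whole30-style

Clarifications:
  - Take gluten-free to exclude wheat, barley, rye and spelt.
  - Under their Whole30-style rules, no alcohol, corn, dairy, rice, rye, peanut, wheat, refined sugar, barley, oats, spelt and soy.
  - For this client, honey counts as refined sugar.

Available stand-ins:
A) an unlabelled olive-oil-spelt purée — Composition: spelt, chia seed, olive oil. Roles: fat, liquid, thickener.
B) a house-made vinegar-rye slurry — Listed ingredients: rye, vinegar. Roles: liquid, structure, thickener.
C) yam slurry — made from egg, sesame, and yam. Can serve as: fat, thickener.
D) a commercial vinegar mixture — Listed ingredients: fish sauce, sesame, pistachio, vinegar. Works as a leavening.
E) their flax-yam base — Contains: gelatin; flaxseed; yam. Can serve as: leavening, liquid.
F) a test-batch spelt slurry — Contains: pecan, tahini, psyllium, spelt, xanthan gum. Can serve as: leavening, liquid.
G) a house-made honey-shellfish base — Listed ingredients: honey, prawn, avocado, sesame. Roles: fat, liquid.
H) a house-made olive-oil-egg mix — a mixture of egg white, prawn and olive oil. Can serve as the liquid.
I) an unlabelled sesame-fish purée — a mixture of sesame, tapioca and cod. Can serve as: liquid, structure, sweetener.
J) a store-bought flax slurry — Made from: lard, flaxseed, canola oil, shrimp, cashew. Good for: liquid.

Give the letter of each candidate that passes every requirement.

A: has spelt, so not gluten-free; has spelt, so not Whole30-style — out
B: has rye, so not gluten-free; has rye, so not Whole30-style — reject
C: not usable as a liquid; has egg, so not egg-free — reject
D: not usable as a liquid; has pistachio, so not tree-nut-free — out
E: nothing on the exclusion list — OK
F: has spelt, so not gluten-free; has spelt, so not Whole30-style (and 1 more) — out
G: has honey, so not Whole30-style — no
H: has egg white, so not egg-free — reject
I: all constraints satisfied — keep
J: has cashew, so not tree-nut-free — reject

E, I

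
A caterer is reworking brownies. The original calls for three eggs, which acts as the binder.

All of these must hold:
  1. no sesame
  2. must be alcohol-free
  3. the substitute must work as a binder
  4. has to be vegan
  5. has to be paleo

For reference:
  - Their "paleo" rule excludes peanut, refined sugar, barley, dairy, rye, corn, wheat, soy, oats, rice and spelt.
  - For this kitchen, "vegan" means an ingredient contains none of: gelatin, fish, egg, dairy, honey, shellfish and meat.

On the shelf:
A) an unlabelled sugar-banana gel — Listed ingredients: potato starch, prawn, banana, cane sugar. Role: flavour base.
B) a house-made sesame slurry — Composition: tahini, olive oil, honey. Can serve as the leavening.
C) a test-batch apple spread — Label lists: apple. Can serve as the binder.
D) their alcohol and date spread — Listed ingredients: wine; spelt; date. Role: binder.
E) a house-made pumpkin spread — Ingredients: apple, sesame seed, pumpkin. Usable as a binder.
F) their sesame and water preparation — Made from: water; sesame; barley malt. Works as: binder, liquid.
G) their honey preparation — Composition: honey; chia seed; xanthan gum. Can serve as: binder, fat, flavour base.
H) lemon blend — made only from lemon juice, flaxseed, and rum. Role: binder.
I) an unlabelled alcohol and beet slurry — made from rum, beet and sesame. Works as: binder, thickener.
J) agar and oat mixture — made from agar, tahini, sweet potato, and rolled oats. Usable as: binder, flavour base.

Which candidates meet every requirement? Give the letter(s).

A: not usable as a binder; has cane sugar, so not paleo (and 1 more) — no
B: not usable as a binder; has honey, so not vegan (and 1 more) — reject
C: paleo, no alcohol — OK
D: has spelt, so not paleo; has wine, so not alcohol-free — no
E: has sesame seed, so not sesame-free — no
F: has barley malt, so not paleo; has sesame, so not sesame-free — out
G: has honey, so not vegan — no
H: has rum, so not alcohol-free — out
I: has rum, so not alcohol-free; has sesame, so not sesame-free — out
J: has rolled oats, so not paleo; has tahini, so not sesame-free — out

C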